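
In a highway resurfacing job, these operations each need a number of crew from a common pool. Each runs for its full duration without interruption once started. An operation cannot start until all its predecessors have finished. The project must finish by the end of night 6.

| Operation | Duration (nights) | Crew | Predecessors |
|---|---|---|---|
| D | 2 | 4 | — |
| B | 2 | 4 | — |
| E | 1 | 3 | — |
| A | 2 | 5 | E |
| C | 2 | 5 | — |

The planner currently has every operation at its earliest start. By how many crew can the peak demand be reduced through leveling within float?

10

Early-start peak: n1:16  n2:18  n3:5  n4:0  n5:0  n6:0 ⇒ 18.
Leveled (D@1, B@1, E@3, A@5, C@3): n1:8  n2:8  n3:8  n4:5  n5:5  n6:5 ⇒ 8.
Reduction 18 − 8 = 10.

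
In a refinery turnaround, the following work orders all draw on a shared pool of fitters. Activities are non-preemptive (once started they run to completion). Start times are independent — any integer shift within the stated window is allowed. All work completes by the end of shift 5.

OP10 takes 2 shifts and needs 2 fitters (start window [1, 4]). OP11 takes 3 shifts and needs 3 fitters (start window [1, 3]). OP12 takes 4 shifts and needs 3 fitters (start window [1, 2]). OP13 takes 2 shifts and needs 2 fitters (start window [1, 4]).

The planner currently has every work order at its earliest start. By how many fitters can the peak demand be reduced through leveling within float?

3

Early-start peak: s1:10  s2:10  s3:6  s4:3  s5:0 ⇒ 10.
Leveled (OP10@1, OP11@3, OP12@1, OP13@1): s1:7  s2:7  s3:6  s4:6  s5:3 ⇒ 7.
Reduction 10 − 7 = 3.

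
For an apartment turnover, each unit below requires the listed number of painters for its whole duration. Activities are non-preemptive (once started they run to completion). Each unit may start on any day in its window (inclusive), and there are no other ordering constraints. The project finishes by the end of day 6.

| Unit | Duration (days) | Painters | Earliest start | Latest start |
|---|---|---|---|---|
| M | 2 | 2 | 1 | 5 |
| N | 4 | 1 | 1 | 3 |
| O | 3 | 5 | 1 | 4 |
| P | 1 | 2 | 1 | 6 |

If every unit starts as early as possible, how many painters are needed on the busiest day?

10

Early-start schedule: M@1, N@1, O@1, P@1.
Load per day: day 1: 10, day 2: 8, day 3: 6, day 4: 1, day 5: 0, day 6: 0.
Peak is 10.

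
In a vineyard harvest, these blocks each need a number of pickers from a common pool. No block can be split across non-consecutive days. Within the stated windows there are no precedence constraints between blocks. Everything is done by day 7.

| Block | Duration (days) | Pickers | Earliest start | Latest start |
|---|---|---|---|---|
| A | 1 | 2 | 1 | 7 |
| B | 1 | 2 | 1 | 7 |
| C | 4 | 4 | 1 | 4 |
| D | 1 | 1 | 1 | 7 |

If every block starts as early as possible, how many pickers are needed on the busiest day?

9

Early-start schedule: A@1, B@1, C@1, D@1.
Load per day: day 1: 9, day 2: 4, day 3: 4, day 4: 4, day 5: 0, day 6: 0, day 7: 0.
Peak is 9.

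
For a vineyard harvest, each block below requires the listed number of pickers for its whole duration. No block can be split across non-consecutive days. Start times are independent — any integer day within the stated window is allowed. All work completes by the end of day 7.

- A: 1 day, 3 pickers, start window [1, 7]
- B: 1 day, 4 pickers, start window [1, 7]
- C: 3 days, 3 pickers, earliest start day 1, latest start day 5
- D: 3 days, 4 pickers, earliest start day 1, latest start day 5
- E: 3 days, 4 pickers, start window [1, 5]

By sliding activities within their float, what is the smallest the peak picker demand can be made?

7

Early-start (A@1, B@1, C@1, D@1, E@1) gives peak 18: d1:18  d2:11  d3:11  d4:0  d5:0  d6:0  d7:0.
Shift C→2, D→2, E→5.
Schedule A@1, B@1, C@2, D@2, E@5: d1:7  d2:7  d3:7  d4:7  d5:4  d6:4  d7:4 — peak 7.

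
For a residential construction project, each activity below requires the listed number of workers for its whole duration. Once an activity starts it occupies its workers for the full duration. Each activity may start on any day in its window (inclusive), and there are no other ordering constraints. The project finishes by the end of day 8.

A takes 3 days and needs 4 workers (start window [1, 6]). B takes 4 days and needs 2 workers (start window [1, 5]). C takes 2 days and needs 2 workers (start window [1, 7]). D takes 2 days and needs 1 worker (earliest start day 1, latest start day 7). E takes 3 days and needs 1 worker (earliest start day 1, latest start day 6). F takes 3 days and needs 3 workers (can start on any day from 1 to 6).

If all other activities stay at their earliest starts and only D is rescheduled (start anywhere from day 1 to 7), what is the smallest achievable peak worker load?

D@1: d1:13  d2:13  d3:10  d4:2  d5:0  d6:0  d7:0  d8:0 → peak 13
D@2: d1:12  d2:13  d3:11  d4:2  d5:0  d6:0  d7:0  d8:0 → peak 13
D@3: d1:12  d2:12  d3:11  d4:3  d5:0  d6:0  d7:0  d8:0 → peak 12
D@4: d1:12  d2:12  d3:10  d4:3  d5:1  d6:0  d7:0  d8:0 → peak 12
D@5: d1:12  d2:12  d3:10  d4:2  d5:1  d6:1  d7:0  d8:0 → peak 12
D@6: d1:12  d2:12  d3:10  d4:2  d5:0  d6:1  d7:1  d8:0 → peak 12
D@7: d1:12  d2:12  d3:10  d4:2  d5:0  d6:0  d7:1  d8:1 → peak 12
Best is D@3, peak 12.

12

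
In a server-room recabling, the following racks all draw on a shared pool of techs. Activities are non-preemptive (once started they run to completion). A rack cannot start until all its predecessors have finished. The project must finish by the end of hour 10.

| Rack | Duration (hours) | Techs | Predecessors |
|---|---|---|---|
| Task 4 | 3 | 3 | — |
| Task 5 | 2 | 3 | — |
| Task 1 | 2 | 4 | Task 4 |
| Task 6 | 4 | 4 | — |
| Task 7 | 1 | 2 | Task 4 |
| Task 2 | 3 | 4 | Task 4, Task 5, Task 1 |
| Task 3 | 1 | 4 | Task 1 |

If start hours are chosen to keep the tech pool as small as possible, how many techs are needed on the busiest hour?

Early-start (Task 4@1, Task 5@1, Task 1@4, Task 6@1, Task 7@4, Task 2@6, Task 3@6) gives peak 10: h1:10  h2:10  h3:7  h4:10  h5:4  h6:8  h7:4  h8:4  h9:0  h10:0.
Shift Task 5→4, Task 1→5, Task 7→6, Task 2→7, Task 3→10.
Schedule Task 4@1, Task 5@4, Task 1@5, Task 6@1, Task 7@6, Task 2@7, Task 3@10: h1:7  h2:7  h3:7  h4:7  h5:7  h6:6  h7:4  h8:4  h9:4  h10:4 — peak 7.

7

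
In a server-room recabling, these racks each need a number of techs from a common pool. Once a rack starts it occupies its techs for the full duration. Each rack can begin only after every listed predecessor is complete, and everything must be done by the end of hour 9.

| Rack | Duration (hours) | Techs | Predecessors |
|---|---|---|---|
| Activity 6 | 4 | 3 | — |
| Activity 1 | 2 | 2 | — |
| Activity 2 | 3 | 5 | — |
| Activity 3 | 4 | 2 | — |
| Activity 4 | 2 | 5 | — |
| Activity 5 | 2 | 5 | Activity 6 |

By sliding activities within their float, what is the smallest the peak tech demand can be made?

8

Early-start (Activity 6@1, Activity 1@1, Activity 2@1, Activity 3@1, Activity 4@1, Activity 5@5) gives peak 17: h1:17  h2:17  h3:10  h4:5  h5:5  h6:5  h7:0  h8:0  h9:0.
Shift Activity 2→3, Activity 3→5, Activity 4→6, Activity 5→8.
Schedule Activity 6@1, Activity 1@1, Activity 2@3, Activity 3@5, Activity 4@6, Activity 5@8: h1:5  h2:5  h3:8  h4:8  h5:7  h6:7  h7:7  h8:7  h9:5 — peak 8.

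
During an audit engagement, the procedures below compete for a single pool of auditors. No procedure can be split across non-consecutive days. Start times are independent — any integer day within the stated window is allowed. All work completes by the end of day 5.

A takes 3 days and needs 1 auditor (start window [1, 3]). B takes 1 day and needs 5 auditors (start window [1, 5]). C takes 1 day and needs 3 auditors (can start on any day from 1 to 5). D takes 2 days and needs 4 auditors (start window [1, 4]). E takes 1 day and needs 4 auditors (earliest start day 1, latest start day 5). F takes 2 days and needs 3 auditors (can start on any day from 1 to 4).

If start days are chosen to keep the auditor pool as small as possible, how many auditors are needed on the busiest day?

7

Early-start (A@1, B@1, C@1, D@1, E@1, F@1) gives peak 20: d1:20  d2:8  d3:1  d4:0  d5:0.
Shift C→2, D→3, E→5, F→4.
Schedule A@1, B@1, C@2, D@3, E@5, F@4: d1:6  d2:4  d3:5  d4:7  d5:7 — peak 7.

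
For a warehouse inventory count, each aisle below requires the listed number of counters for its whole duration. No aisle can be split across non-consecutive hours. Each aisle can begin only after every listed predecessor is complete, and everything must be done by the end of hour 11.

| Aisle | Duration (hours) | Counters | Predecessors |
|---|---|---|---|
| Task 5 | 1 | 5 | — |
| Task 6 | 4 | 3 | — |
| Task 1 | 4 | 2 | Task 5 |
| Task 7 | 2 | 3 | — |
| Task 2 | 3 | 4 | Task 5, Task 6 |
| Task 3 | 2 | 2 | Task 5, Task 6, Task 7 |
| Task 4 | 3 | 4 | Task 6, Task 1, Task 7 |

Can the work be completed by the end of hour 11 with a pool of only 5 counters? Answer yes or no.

Total counter-hours = 59; over 11 hours the average is 59/11 > 5, so some hour must exceed 5.

no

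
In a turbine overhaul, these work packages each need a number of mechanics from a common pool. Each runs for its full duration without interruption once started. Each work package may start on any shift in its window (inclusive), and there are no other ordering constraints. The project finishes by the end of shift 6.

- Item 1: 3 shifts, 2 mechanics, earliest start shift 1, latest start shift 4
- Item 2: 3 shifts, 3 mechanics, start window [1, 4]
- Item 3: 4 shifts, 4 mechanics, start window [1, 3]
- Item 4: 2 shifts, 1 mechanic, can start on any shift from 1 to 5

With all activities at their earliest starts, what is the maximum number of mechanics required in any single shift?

Early-start schedule: Item 1@1, Item 2@1, Item 3@1, Item 4@1.
Load per shift: shift 1: 10, shift 2: 10, shift 3: 9, shift 4: 4, shift 5: 0, shift 6: 0.
Peak is 10.

10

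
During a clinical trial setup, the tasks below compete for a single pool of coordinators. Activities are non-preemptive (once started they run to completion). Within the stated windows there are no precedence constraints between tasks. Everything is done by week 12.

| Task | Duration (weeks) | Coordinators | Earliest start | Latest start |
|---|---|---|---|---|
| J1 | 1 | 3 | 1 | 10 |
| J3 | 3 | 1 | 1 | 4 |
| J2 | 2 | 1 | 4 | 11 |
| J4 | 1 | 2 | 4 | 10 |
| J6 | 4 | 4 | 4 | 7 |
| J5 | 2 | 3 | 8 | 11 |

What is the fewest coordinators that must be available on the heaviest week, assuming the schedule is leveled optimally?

4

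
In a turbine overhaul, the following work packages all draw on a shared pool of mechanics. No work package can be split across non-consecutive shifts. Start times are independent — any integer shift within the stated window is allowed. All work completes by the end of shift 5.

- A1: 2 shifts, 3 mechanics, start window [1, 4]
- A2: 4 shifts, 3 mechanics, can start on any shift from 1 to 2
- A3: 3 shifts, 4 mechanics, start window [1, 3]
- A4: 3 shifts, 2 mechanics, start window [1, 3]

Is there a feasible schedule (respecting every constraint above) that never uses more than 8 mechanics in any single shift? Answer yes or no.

no

The minimum achievable peak is 9; 8 < 9, so no feasible schedule stays within the cap.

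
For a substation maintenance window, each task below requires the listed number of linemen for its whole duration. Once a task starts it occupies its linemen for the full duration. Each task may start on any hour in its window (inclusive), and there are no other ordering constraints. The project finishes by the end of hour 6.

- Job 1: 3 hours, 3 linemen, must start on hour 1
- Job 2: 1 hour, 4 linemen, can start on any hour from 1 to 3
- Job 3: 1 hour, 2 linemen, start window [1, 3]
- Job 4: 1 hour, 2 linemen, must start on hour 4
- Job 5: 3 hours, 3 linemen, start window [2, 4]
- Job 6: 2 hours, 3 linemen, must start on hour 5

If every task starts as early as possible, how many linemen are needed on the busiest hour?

Early-start schedule: Job 1@1, Job 2@1, Job 3@1, Job 4@4, Job 5@2, Job 6@5.
Load per hour: hour 1: 9, hour 2: 6, hour 3: 6, hour 4: 5, hour 5: 3, hour 6: 3.
Peak is 9.

9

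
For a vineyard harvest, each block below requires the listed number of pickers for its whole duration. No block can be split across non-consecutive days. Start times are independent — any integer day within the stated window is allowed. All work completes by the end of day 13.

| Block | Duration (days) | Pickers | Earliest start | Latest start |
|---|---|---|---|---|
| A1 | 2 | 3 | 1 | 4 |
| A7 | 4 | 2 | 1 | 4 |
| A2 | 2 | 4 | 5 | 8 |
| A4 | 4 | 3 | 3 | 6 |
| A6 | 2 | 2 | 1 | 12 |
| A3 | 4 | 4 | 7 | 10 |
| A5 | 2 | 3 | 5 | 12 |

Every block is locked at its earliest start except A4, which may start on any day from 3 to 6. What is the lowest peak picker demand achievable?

A4@3: d1:7  d2:7  d3:5  d4:5  d5:10  d6:10  d7:4  d8:4  d9:4  d10:4  d11:0  d12:0  d13:0 → peak 10
A4@4: d1:7  d2:7  d3:2  d4:5  d5:10  d6:10  d7:7  d8:4  d9:4  d10:4  d11:0  d12:0  d13:0 → peak 10
A4@5: d1:7  d2:7  d3:2  d4:2  d5:10  d6:10  d7:7  d8:7  d9:4  d10:4  d11:0  d12:0  d13:0 → peak 10
A4@6: d1:7  d2:7  d3:2  d4:2  d5:7  d6:10  d7:7  d8:7  d9:7  d10:4  d11:0  d12:0  d13:0 → peak 10
Best is A4@3, peak 10.

10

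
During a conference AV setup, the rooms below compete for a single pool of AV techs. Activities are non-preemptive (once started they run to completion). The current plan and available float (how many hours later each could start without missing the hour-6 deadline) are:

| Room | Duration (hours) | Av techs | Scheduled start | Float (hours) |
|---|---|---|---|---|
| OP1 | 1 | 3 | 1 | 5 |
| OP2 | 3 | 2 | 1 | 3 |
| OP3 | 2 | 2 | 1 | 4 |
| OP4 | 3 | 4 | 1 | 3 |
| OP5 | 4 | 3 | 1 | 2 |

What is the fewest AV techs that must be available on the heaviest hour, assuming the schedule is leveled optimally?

Early-start (OP1@1, OP2@1, OP3@1, OP4@1, OP5@1) gives peak 14: h1:14  h2:11  h3:9  h4:3  h5:0  h6:0.
Shift OP4→4, OP5→2.
Schedule OP1@1, OP2@1, OP3@1, OP4@4, OP5@2: h1:7  h2:7  h3:5  h4:7  h5:7  h6:4 — peak 7.
Total AV tech-hours = 37 over 6 hours ⇒ peak ≥ ⌈37/6⌉ = 7, so 7 is optimal.

7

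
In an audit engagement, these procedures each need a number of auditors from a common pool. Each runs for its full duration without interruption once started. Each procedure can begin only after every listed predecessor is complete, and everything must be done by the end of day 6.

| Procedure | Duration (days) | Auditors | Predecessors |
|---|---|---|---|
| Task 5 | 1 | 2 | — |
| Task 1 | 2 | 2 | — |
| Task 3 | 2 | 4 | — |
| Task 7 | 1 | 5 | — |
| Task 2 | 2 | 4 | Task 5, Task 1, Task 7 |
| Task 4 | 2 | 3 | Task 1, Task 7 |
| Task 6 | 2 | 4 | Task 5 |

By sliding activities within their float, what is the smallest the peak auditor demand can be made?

8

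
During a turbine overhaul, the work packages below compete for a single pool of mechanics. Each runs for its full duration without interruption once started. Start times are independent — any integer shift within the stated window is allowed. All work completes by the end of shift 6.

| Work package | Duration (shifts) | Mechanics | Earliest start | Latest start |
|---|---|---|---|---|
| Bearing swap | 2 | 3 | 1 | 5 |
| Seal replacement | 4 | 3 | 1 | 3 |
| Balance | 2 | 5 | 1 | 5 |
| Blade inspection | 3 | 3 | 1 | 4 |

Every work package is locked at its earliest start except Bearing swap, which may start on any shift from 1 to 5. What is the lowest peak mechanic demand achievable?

11

Bearing swap@1: s1:14  s2:14  s3:6  s4:3  s5:0  s6:0 → peak 14
Bearing swap@2: s1:11  s2:14  s3:9  s4:3  s5:0  s6:0 → peak 14
Bearing swap@3: s1:11  s2:11  s3:9  s4:6  s5:0  s6:0 → peak 11
Bearing swap@4: s1:11  s2:11  s3:6  s4:6  s5:3  s6:0 → peak 11
Bearing swap@5: s1:11  s2:11  s3:6  s4:3  s5:3  s6:3 → peak 11
Best is Bearing swap@3, peak 11.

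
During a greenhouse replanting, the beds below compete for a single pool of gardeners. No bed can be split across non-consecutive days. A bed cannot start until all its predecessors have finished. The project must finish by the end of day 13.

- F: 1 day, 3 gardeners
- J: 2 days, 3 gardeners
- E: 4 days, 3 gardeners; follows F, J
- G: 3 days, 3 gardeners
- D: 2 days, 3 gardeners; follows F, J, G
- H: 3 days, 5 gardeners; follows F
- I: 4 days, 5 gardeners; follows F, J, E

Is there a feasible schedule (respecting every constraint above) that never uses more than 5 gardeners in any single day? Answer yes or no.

Total gardener-days = 71; over 13 days the average is 71/13 > 5, so some day must exceed 5.

no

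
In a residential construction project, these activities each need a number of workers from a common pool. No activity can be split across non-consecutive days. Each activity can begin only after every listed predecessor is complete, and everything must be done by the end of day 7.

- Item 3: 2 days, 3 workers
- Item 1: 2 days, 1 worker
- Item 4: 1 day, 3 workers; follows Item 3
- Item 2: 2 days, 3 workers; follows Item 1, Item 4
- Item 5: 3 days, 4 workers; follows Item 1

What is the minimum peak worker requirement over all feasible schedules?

Schedule Item 3@1, Item 1@1, Item 4@3, Item 2@4, Item 5@3: d1:4  d2:4  d3:7  d4:7  d5:7  d6:0  d7:0 — peak 7.

7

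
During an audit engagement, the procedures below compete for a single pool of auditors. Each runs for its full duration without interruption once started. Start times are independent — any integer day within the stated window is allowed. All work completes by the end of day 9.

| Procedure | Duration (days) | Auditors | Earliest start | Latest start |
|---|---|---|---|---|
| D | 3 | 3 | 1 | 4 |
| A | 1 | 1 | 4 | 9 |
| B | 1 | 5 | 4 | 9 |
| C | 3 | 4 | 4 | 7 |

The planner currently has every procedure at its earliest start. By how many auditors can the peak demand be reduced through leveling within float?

5

Early-start peak: d1:3  d2:3  d3:3  d4:10  d5:4  d6:4  d7:0  d8:0  d9:0 ⇒ 10.
Leveled (D@1, A@4, B@5, C@6): d1:3  d2:3  d3:3  d4:1  d5:5  d6:4  d7:4  d8:4  d9:0 ⇒ 5.
Reduction 10 − 5 = 5.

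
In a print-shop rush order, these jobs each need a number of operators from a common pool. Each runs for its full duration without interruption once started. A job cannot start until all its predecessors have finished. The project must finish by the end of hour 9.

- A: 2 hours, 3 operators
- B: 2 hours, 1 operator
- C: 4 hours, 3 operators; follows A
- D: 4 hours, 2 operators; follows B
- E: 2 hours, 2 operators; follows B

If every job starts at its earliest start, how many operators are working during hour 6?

At early start, hour 6 has: C, D.
Demand: 3 + 2 = 5.

5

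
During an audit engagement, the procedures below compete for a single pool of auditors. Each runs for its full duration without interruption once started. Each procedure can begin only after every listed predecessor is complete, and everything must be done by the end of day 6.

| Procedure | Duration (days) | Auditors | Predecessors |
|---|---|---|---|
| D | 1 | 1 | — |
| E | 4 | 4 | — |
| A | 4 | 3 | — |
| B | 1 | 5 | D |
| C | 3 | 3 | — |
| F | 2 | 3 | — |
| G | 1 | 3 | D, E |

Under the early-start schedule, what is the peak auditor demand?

18

Early-start schedule: D@1, E@1, A@1, B@2, C@1, F@1, G@5.
Load per day: day 1: 14, day 2: 18, day 3: 10, day 4: 7, day 5: 3, day 6: 0.
Peak is 18.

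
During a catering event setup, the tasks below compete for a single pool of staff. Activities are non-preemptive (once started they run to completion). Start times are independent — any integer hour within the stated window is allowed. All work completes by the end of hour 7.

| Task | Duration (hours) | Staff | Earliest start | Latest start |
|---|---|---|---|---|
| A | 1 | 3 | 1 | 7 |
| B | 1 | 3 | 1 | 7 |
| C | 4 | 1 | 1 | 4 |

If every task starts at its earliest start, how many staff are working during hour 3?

At early start, hour 3 has: C.
Demand: 1 = 1.

1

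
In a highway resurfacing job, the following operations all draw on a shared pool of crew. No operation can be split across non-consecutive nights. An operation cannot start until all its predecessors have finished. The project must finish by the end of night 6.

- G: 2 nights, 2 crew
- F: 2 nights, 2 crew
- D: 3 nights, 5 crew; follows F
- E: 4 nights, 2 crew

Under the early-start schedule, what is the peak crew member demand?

Early-start schedule: G@1, F@1, D@3, E@1.
Load per night: night 1: 6, night 2: 6, night 3: 7, night 4: 7, night 5: 5, night 6: 0.
Peak is 7.

7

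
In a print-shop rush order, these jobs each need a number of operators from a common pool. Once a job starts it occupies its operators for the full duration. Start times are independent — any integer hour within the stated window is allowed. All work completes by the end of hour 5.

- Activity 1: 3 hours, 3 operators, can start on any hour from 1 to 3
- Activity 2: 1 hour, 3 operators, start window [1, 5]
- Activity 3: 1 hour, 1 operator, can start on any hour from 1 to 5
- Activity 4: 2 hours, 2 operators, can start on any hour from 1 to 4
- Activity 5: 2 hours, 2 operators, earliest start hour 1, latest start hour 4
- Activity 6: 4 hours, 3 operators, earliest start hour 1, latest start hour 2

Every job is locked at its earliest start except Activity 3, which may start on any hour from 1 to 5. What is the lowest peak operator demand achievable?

13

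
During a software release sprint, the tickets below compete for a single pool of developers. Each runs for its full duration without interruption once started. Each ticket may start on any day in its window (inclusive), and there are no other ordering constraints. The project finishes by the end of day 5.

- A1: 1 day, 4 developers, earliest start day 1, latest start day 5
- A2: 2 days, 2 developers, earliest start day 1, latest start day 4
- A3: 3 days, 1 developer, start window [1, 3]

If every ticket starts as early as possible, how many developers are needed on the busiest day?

7

Early-start schedule: A1@1, A2@1, A3@1.
Load per day: day 1: 7, day 2: 3, day 3: 1, day 4: 0, day 5: 0.
Peak is 7.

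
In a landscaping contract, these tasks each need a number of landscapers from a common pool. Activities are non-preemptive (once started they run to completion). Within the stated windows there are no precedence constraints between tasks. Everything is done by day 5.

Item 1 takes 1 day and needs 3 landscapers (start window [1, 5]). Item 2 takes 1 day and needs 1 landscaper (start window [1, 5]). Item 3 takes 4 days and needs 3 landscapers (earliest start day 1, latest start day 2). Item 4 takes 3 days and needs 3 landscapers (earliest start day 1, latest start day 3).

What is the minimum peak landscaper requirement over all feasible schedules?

6

Early-start (Item 1@1, Item 2@1, Item 3@1, Item 4@1) gives peak 10: d1:10  d2:6  d3:6  d4:3  d5:0.
Shift Item 3→2, Item 4→2.
Schedule Item 1@1, Item 2@1, Item 3@2, Item 4@2: d1:4  d2:6  d3:6  d4:6  d5:3 — peak 6.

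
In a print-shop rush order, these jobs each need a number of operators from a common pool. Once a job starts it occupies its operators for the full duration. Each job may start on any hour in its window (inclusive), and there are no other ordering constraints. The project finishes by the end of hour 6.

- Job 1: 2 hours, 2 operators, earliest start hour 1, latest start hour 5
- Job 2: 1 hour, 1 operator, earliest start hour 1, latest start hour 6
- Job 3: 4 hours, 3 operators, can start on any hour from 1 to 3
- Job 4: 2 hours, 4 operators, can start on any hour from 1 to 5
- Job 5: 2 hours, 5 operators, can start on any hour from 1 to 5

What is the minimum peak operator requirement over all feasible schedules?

Early-start (Job 1@1, Job 2@1, Job 3@1, Job 4@1, Job 5@1) gives peak 15: h1:15  h2:14  h3:3  h4:3  h5:0  h6:0.
Shift Job 4→3, Job 5→5.
Schedule Job 1@1, Job 2@1, Job 3@1, Job 4@3, Job 5@5: h1:6  h2:5  h3:7  h4:7  h5:5  h6:5 — peak 7.

7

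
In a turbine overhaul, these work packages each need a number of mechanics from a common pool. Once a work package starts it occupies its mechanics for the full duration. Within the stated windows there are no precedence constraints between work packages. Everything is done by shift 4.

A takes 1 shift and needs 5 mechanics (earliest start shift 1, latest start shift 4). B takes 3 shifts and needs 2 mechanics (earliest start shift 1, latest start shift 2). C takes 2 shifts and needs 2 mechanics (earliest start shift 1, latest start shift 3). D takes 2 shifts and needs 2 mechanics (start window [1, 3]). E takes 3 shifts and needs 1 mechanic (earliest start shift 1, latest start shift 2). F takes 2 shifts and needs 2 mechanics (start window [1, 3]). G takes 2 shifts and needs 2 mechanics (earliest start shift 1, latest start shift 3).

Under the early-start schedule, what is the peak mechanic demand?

16

Early-start schedule: A@1, B@1, C@1, D@1, E@1, F@1, G@1.
Load per shift: shift 1: 16, shift 2: 11, shift 3: 3, shift 4: 0.
Peak is 16.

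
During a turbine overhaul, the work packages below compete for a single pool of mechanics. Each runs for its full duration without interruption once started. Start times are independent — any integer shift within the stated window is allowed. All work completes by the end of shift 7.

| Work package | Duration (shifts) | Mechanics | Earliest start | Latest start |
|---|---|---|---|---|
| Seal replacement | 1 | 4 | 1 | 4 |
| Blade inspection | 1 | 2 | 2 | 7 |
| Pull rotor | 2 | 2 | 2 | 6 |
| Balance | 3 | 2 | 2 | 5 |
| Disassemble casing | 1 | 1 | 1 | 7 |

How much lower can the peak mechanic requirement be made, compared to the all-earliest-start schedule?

Early-start peak: s1:5  s2:6  s3:4  s4:2  s5:0  s6:0  s7:0 ⇒ 6.
Leveled (Seal replacement@1, Blade inspection@2, Pull rotor@2, Balance@3, Disassemble casing@4): s1:4  s2:4  s3:4  s4:3  s5:2  s6:0  s7:0 ⇒ 4.
Reduction 6 − 4 = 2.

2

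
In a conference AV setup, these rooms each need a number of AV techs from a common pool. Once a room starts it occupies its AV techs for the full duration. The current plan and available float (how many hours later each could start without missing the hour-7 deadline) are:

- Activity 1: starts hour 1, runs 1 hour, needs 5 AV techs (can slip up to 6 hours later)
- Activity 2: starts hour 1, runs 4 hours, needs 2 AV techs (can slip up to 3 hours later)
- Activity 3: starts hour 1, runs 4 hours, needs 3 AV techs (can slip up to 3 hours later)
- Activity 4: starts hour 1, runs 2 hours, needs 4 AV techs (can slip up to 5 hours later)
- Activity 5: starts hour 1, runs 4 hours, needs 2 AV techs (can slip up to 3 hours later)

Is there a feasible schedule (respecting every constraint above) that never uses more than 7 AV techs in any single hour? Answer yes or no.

yes

Schedule Activity 1@1, Activity 2@1, Activity 3@2, Activity 4@6, Activity 5@2: h1:7  h2:7  h3:7  h4:7  h5:5  h6:4  h7:4 — peak 7 ≤ 7.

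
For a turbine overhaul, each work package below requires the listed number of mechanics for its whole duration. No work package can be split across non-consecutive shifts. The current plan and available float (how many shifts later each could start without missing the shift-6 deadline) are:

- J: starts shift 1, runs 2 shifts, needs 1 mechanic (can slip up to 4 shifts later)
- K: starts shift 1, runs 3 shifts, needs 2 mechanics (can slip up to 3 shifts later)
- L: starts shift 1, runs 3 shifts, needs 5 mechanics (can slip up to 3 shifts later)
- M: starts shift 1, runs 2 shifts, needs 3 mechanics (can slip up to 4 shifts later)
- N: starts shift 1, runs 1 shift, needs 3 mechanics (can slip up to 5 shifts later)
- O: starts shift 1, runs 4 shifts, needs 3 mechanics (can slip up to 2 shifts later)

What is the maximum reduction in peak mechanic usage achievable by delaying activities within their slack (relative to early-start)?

9

Early-start peak: s1:17  s2:14  s3:10  s4:3  s5:0  s6:0 ⇒ 17.
Leveled (J@1, K@1, L@4, M@1, N@3, O@3): s1:6  s2:6  s3:8  s4:8  s5:8  s6:8 ⇒ 8.
Reduction 17 − 8 = 9.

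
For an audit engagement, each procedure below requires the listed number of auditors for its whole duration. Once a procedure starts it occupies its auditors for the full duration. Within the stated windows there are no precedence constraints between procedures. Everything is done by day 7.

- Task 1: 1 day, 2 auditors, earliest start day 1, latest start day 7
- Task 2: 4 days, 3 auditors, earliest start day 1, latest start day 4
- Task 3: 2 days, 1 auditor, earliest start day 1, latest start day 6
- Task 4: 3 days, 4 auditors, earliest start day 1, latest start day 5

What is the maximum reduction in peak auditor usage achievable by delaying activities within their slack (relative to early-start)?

5

Early-start peak: d1:10  d2:8  d3:7  d4:3  d5:0  d6:0  d7:0 ⇒ 10.
Leveled (Task 1@1, Task 2@1, Task 3@2, Task 4@5): d1:5  d2:4  d3:4  d4:3  d5:4  d6:4  d7:4 ⇒ 5.
Reduction 10 − 5 = 5.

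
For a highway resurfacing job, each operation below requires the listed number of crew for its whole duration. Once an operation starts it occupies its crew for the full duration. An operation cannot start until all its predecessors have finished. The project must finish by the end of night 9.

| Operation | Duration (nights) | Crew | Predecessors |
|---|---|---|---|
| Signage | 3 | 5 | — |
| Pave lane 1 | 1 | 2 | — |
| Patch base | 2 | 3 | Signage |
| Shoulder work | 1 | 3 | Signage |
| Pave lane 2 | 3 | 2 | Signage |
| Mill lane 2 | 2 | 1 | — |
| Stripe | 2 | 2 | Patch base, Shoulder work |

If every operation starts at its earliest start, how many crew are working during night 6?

4

At early start, night 6 has: Pave lane 2, Stripe.
Demand: 2 + 2 = 4.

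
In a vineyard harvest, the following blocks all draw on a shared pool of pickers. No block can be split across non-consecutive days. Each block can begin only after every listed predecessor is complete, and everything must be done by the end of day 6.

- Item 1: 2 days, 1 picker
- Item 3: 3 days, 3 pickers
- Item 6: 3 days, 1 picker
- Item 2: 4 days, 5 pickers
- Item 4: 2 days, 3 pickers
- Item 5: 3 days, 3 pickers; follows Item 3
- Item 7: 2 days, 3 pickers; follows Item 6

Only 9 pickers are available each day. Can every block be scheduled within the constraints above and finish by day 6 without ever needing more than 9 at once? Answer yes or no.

no

Total picker-days = 55; over 6 days the average is 55/6 > 9, so some day must exceed 9.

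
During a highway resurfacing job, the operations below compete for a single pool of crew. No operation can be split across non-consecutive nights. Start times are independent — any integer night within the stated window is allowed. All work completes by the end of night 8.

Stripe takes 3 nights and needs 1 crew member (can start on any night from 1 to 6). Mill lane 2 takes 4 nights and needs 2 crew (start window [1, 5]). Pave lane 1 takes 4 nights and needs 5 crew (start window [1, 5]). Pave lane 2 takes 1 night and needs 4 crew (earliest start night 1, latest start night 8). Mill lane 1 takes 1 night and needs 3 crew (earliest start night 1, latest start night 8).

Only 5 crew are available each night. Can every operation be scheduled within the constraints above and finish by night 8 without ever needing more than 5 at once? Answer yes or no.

no

The minimum achievable peak is 6; 5 < 6, so no feasible schedule stays within the cap.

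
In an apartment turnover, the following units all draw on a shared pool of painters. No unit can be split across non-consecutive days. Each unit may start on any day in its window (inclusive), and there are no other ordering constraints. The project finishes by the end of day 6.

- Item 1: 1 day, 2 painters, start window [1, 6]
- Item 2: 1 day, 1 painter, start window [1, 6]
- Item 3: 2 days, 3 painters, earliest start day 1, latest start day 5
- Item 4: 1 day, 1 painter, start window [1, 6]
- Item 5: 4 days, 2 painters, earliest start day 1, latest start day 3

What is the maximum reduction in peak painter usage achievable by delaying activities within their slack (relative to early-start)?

5

Early-start peak: d1:9  d2:5  d3:2  d4:2  d5:0  d6:0 ⇒ 9.
Leveled (Item 1@1, Item 2@2, Item 3@5, Item 4@2, Item 5@1): d1:4  d2:4  d3:2  d4:2  d5:3  d6:3 ⇒ 4.
Reduction 9 − 4 = 5.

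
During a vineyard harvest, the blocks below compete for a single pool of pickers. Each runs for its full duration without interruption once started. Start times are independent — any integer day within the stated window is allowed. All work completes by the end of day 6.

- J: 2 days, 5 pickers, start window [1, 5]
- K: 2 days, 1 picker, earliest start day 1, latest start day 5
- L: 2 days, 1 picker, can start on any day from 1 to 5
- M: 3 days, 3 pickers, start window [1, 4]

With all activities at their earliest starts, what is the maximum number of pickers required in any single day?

Early-start schedule: J@1, K@1, L@1, M@1.
Load per day: day 1: 10, day 2: 10, day 3: 3, day 4: 0, day 5: 0, day 6: 0.
Peak is 10.

10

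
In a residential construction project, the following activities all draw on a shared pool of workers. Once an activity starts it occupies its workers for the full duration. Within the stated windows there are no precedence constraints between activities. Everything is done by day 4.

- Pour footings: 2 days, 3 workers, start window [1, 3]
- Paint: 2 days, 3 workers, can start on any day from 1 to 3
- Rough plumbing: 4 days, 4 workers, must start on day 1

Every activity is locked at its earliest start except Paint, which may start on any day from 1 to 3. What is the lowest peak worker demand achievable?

Paint@1: d1:10  d2:10  d3:4  d4:4 → peak 10
Paint@2: d1:7  d2:10  d3:7  d4:4 → peak 10
Paint@3: d1:7  d2:7  d3:7  d4:7 → peak 7
Best is Paint@3, peak 7.

7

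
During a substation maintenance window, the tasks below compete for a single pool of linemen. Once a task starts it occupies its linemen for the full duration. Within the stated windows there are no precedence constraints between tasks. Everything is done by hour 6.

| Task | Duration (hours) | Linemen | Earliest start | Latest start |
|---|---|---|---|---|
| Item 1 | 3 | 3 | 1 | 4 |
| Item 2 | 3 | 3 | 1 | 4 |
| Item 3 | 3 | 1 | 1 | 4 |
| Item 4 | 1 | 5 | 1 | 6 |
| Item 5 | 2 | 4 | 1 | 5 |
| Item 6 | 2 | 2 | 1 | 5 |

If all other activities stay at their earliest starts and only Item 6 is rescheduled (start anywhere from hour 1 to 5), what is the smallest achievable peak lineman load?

Item 6@1: h1:18  h2:13  h3:7  h4:0  h5:0  h6:0 → peak 18
Item 6@2: h1:16  h2:13  h3:9  h4:0  h5:0  h6:0 → peak 16
Item 6@3: h1:16  h2:11  h3:9  h4:2  h5:0  h6:0 → peak 16
Item 6@4: h1:16  h2:11  h3:7  h4:2  h5:2  h6:0 → peak 16
Item 6@5: h1:16  h2:11  h3:7  h4:0  h5:2  h6:2 → peak 16
Best is Item 6@2, peak 16.

16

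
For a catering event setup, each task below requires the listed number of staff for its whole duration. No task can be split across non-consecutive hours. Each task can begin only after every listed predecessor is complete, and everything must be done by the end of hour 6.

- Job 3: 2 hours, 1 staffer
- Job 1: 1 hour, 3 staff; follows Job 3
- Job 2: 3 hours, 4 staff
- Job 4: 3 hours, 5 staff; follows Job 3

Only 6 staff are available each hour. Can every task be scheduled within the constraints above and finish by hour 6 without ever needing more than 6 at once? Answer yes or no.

The minimum achievable peak is 7; 6 < 7, so no feasible schedule stays within the cap.

no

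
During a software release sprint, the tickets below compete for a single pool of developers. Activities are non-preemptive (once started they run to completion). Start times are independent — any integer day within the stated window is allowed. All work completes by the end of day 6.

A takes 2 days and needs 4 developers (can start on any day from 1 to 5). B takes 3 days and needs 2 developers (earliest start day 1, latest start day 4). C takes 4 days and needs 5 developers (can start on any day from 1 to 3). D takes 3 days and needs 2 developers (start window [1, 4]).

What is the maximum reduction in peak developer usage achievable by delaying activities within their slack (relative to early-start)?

Early-start peak: d1:13  d2:13  d3:9  d4:5  d5:0  d6:0 ⇒ 13.
Leveled (A@1, B@1, C@3, D@4): d1:6  d2:6  d3:7  d4:7  d5:7  d6:7 ⇒ 7.
Reduction 13 − 7 = 6.

6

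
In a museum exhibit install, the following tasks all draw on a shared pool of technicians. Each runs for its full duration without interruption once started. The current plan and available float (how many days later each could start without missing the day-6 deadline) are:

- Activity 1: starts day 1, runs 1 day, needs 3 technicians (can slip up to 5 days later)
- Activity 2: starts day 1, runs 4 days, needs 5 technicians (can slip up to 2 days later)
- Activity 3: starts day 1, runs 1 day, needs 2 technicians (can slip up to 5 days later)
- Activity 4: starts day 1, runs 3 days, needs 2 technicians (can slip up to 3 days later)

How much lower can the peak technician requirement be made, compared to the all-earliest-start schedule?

5

Early-start peak: d1:12  d2:7  d3:7  d4:5  d5:0  d6:0 ⇒ 12.
Leveled (Activity 1@1, Activity 2@2, Activity 3@1, Activity 4@1): d1:7  d2:7  d3:7  d4:5  d5:5  d6:0 ⇒ 7.
Reduction 12 − 7 = 5.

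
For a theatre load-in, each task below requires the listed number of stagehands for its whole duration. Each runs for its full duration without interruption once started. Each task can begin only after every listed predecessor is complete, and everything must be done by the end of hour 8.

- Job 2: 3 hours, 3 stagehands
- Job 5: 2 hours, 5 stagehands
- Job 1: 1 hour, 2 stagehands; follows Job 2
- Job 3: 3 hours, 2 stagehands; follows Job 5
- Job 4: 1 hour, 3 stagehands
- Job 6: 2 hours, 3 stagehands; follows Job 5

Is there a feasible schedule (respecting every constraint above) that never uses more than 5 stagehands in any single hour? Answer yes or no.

Schedule Job 2@3, Job 5@1, Job 1@6, Job 3@3, Job 4@6, Job 6@7: h1:5  h2:5  h3:5  h4:5  h5:5  h6:5  h7:3  h8:3 — peak 5 ≤ 5.

yes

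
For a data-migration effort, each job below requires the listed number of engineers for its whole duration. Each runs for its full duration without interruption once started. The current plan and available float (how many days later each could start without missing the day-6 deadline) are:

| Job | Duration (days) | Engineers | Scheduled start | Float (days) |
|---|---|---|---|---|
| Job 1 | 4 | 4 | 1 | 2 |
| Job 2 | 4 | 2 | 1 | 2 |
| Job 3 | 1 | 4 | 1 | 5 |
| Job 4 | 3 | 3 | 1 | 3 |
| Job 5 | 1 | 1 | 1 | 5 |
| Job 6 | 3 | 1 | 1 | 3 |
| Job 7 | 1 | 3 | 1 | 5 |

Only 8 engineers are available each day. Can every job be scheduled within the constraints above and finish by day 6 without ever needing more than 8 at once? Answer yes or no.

The minimum achievable peak is 9; 8 < 9, so no feasible schedule stays within the cap.

no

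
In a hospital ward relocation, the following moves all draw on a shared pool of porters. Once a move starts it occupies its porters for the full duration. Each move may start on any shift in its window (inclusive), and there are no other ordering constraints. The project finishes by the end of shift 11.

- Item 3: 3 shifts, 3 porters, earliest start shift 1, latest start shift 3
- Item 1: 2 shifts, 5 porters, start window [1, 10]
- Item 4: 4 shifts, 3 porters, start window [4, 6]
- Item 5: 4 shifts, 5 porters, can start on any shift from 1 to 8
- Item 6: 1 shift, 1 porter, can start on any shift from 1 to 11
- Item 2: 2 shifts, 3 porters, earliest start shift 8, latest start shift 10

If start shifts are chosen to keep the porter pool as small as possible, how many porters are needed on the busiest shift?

Early-start (Item 3@1, Item 1@1, Item 4@4, Item 5@1, Item 6@1, Item 2@8) gives peak 14: s1:14  s2:13  s3:8  s4:8  s5:3  s6:3  s7:3  s8:3  s9:3  s10:0  s11:0.
Shift Item 5→3, Item 6→7.
Schedule Item 3@1, Item 1@1, Item 4@4, Item 5@3, Item 6@7, Item 2@8: s1:8  s2:8  s3:8  s4:8  s5:8  s6:8  s7:4  s8:3  s9:3  s10:0  s11:0 — peak 8.

8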